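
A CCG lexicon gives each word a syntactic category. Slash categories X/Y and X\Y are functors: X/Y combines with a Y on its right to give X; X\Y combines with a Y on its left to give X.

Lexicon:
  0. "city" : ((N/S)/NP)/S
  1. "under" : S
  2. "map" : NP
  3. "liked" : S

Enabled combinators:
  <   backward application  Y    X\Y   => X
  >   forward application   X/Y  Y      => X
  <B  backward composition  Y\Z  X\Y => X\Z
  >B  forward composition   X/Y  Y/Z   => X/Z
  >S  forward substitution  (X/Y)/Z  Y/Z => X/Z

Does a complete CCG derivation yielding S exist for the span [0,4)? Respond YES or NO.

NO

((N/S)/NP)/S S NP S
CKY chart[0,4] = {N}; S ∉ chart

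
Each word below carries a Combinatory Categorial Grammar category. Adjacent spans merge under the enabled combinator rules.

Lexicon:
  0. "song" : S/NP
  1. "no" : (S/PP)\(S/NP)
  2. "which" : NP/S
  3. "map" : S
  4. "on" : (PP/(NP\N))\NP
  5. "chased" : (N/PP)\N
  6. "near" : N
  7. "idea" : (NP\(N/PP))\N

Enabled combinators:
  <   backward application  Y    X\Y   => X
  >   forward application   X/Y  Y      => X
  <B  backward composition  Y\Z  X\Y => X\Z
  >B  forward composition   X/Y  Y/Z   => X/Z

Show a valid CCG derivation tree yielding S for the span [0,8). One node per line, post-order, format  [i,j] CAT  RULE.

[0,8] S   >
  [0,2] S/PP   <
    [0,1] "song" : S/NP
    [1,2] "no" : (S/PP)\(S/NP)
  [2,8] PP   >
    [2,5] PP/(NP\N)   <
      [2,4] NP   >
        [2,3] "which" : NP/S
        [3,4] "map" : S
      [4,5] "on" : (PP/(NP\N))\NP
    [5,8] NP\N   <B
      [5,6] "chased" : (N/PP)\N
      [6,8] NP\(N/PP)   <
        [6,7] "near" : N
        [7,8] "idea" : (NP\(N/PP))\N

[0,1] S/NP  lex  "song"
[1,2] (S/PP)\(S/NP)  lex  "no"
[0,2] S/PP  <  k=1
[2,3] NP/S  lex  "which"
[3,4] S  lex  "map"
[2,4] NP  >  k=3
[4,5] (PP/(NP\N))\NP  lex  "on"
[2,5] PP/(NP\N)  <  k=4
[5,6] (N/PP)\N  lex  "chased"
[6,7] N  lex  "near"
[7,8] (NP\(N/PP))\N  lex  "idea"
[6,8] NP\(N/PP)  <  k=7
[5,8] NP\N  <B  k=6
[2,8] PP  >  k=5
[0,8] S  >  k=2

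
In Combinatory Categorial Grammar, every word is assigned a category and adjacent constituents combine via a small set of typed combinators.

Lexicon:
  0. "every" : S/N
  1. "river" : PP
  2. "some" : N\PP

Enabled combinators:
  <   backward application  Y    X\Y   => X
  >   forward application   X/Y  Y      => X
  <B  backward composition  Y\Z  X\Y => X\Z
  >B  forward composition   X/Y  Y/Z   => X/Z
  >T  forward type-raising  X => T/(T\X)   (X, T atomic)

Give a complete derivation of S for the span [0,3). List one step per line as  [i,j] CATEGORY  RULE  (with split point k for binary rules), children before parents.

[0,3] S   >
  [0,1] "every" : S/N
  [1,3] N   >
    [1,2] N/(N\PP)   >T
      [1,2] "river" : PP
    [2,3] "some" : N\PP

[0,1] S/N  lex  "every"
[1,2] PP  lex  "river"
[1,2] N/(N\PP)  >T
[2,3] N\PP  lex  "some"
[1,3] N  >  k=2
[0,3] S  >  k=1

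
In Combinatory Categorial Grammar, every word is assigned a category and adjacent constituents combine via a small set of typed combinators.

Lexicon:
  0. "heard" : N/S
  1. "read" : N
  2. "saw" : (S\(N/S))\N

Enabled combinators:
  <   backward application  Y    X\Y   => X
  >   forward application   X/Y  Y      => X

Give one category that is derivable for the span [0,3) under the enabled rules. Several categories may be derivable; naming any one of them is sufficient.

[0,3] S   <
  [0,1] "heard" : N/S
  [1,3] S\(N/S)   <
    [1,2] "read" : N
    [2,3] "saw" : (S\(N/S))\N

S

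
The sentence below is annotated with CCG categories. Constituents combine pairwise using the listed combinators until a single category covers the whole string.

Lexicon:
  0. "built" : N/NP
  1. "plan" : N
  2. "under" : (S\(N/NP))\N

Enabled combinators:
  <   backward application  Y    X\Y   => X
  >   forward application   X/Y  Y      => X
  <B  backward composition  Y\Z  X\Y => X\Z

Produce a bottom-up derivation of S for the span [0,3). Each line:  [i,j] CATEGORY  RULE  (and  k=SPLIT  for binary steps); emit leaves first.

[0,1] N/NP  lex  "built"
[1,2] N  lex  "plan"
[2,3] (S\(N/NP))\N  lex  "under"
[1,3] S\(N/NP)  <  k=2
[0,3] S  <  k=1

[0,3] S   <
  [0,1] "built" : N/NP
  [1,3] S\(N/NP)   <
    [1,2] "plan" : N
    [2,3] "under" : (S\(N/NP))\N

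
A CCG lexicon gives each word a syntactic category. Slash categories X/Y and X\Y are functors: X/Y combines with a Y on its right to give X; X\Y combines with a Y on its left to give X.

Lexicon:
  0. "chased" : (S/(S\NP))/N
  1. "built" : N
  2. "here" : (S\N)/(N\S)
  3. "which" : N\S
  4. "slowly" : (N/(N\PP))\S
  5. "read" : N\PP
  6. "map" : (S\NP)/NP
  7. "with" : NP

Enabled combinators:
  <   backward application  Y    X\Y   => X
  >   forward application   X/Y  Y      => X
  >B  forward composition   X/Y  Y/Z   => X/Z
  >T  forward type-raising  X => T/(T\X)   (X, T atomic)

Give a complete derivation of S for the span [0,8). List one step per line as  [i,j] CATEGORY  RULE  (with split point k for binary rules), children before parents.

[0,8] S   >
  [0,6] S/(S\NP)   >
    [0,1] "chased" : (S/(S\NP))/N
    [1,6] N   >
      [1,5] N/(N\PP)   <
        [1,4] S   <
          [1,2] "built" : N
          [2,4] S\N   >
            [2,3] "here" : (S\N)/(N\S)
            [3,4] "which" : N\S
        [4,5] "slowly" : (N/(N\PP))\S
      [5,6] "read" : N\PP
  [6,8] S\NP   >
    [6,7] "map" : (S\NP)/NP
    [7,8] "with" : NP

[0,1] (S/(S\NP))/N  lex  "chased"
[1,2] N  lex  "built"
[2,3] (S\N)/(N\S)  lex  "here"
[3,4] N\S  lex  "which"
[2,4] S\N  >  k=3
[1,4] S  <  k=2
[4,5] (N/(N\PP))\S  lex  "slowly"
[1,5] N/(N\PP)  <  k=4
[5,6] N\PP  lex  "read"
[1,6] N  >  k=5
[0,6] S/(S\NP)  >  k=1
[6,7] (S\NP)/NP  lex  "map"
[7,8] NP  lex  "with"
[6,8] S\NP  >  k=7
[0,8] S  >  k=6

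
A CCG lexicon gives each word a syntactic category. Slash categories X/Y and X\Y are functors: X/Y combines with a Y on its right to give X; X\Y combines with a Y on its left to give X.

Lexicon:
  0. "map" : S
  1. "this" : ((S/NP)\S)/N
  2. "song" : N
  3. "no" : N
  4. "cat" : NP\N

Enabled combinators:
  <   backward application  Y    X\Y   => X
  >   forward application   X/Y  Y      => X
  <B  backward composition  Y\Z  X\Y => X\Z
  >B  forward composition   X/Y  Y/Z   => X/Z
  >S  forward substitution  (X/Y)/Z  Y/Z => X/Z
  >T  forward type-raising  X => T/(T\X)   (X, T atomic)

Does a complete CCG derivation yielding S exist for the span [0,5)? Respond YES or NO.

[0,5] S   >
  [0,3] S/NP   <
    [0,1] "map" : S
    [1,3] (S/NP)\S   >
      [1,2] "this" : ((S/NP)\S)/N
      [2,3] "song" : N
  [3,5] NP   >
    [3,4] NP/(NP\N)   >T
      [3,4] "no" : N
    [4,5] "cat" : NP\N

YES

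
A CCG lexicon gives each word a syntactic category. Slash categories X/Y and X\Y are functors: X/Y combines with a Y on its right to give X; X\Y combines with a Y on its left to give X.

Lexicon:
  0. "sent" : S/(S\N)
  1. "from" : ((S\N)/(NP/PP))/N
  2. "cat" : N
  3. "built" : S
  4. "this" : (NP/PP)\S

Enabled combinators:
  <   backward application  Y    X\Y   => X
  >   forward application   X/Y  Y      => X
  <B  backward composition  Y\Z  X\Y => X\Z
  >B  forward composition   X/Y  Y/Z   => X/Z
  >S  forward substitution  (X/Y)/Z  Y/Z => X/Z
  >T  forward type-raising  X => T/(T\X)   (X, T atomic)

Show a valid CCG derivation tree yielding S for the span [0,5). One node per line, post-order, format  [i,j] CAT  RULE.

[0,5] S   >
  [0,1] "sent" : S/(S\N)
  [1,5] S\N   >
    [1,3] (S\N)/(NP/PP)   >
      [1,2] "from" : ((S\N)/(NP/PP))/N
      [2,3] "cat" : N
    [3,5] NP/PP   <
      [3,4] "built" : S
      [4,5] "this" : (NP/PP)\S

[0,1] S/(S\N)  lex  "sent"
[1,2] ((S\N)/(NP/PP))/N  lex  "from"
[2,3] N  lex  "cat"
[1,3] (S\N)/(NP/PP)  >  k=2
[3,4] S  lex  "built"
[4,5] (NP/PP)\S  lex  "this"
[3,5] NP/PP  <  k=4
[1,5] S\N  >  k=3
[0,5] S  >  k=1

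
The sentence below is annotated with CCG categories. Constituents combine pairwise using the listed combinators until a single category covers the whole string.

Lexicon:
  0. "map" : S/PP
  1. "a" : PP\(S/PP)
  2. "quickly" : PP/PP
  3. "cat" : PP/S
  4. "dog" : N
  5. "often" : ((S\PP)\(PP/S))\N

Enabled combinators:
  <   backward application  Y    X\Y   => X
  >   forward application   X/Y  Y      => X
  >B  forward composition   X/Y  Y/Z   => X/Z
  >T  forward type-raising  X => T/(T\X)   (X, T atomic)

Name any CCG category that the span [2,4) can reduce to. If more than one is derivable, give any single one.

[0,6] S   <
  [0,2] PP   <
    [0,1] "map" : S/PP
    [1,2] "a" : PP\(S/PP)
  [2,6] S\PP   <
    [2,4] PP/S   >B
      [2,3] "quickly" : PP/PP
      [3,4] "cat" : PP/S
    [4,6] (S\PP)\(PP/S)   <
      [4,5] "dog" : N
      [5,6] "often" : ((S\PP)\(PP/S))\N

PP/S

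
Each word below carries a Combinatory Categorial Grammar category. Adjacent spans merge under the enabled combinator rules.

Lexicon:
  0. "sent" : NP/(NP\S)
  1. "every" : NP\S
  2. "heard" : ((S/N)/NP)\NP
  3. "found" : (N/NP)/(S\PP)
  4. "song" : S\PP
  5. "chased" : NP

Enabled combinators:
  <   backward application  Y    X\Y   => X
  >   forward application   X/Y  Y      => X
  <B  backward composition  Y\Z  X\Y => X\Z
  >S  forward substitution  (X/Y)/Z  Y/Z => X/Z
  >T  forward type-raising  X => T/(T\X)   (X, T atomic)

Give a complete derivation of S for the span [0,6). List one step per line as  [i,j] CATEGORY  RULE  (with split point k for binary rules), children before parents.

[0,6] S   >
  [0,5] S/NP   >S
    [0,3] (S/N)/NP   <
      [0,2] NP   >
        [0,1] "sent" : NP/(NP\S)
        [1,2] "every" : NP\S
      [2,3] "heard" : ((S/N)/NP)\NP
    [3,5] N/NP   >
      [3,4] "found" : (N/NP)/(S\PP)
      [4,5] "song" : S\PP
  [5,6] "chased" : NP

[0,1] NP/(NP\S)  lex  "sent"
[1,2] NP\S  lex  "every"
[0,2] NP  >  k=1
[2,3] ((S/N)/NP)\NP  lex  "heard"
[0,3] (S/N)/NP  <  k=2
[3,4] (N/NP)/(S\PP)  lex  "found"
[4,5] S\PP  lex  "song"
[3,5] N/NP  >  k=4
[0,5] S/NP  >S  k=3
[5,6] NP  lex  "chased"
[0,6] S  >  k=5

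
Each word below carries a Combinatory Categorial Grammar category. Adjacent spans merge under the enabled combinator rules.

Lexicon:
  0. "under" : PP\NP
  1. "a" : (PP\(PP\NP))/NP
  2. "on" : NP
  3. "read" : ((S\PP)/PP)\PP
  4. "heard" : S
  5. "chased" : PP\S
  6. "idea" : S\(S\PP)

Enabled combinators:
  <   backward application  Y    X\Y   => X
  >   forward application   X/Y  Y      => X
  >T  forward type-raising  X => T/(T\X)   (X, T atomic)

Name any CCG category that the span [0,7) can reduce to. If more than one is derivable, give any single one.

[0,7] S   <
  [0,6] S\PP   >
    [0,4] (S\PP)/PP   <
      [0,3] PP   <
        [0,1] "under" : PP\NP
        [1,3] PP\(PP\NP)   >
          [1,2] "a" : (PP\(PP\NP))/NP
          [2,3] "on" : NP
      [3,4] "read" : ((S\PP)/PP)\PP
    [4,6] PP   <
      [4,5] "heard" : S
      [5,6] "chased" : PP\S
  [6,7] "idea" : S\(S\PP)

S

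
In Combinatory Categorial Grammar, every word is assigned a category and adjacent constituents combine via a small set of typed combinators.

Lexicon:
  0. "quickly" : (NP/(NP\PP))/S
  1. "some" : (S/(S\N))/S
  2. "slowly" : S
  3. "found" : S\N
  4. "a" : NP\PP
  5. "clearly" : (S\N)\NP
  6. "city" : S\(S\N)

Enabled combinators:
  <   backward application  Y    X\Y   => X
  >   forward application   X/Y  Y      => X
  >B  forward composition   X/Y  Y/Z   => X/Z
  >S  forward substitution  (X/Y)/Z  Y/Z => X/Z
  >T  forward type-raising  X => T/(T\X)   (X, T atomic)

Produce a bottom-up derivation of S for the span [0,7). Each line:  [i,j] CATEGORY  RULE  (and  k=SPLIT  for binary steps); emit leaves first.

[0,7] S   <
  [0,6] S\N   <
    [0,5] NP   >
      [0,4] NP/(NP\PP)   >
        [0,1] "quickly" : (NP/(NP\PP))/S
        [1,4] S   >
          [1,3] S/(S\N)   >
            [1,2] "some" : (S/(S\N))/S
            [2,3] "slowly" : S
          [3,4] "found" : S\N
      [4,5] "a" : NP\PP
    [5,6] "clearly" : (S\N)\NP
  [6,7] "city" : S\(S\N)

[0,1] (NP/(NP\PP))/S  lex  "quickly"
[1,2] (S/(S\N))/S  lex  "some"
[2,3] S  lex  "slowly"
[1,3] S/(S\N)  >  k=2
[3,4] S\N  lex  "found"
[1,4] S  >  k=3
[0,4] NP/(NP\PP)  >  k=1
[4,5] NP\PP  lex  "a"
[0,5] NP  >  k=4
[5,6] (S\N)\NP  lex  "clearly"
[0,6] S\N  <  k=5
[6,7] S\(S\N)  lex  "city"
[0,7] S  <  k=6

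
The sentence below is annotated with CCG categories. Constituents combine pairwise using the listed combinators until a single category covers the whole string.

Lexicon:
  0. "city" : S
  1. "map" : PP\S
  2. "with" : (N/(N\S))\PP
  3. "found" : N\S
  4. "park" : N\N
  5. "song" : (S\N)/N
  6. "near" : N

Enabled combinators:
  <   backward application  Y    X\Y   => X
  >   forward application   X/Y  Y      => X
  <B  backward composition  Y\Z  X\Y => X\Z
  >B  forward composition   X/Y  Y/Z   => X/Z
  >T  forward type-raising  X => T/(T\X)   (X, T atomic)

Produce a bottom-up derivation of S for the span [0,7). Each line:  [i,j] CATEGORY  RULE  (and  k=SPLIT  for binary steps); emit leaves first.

[0,1] S  lex  "city"
[1,2] PP\S  lex  "map"
[0,2] PP  <  k=1
[2,3] (N/(N\S))\PP  lex  "with"
[0,3] N/(N\S)  <  k=2
[3,4] N\S  lex  "found"
[4,5] N\N  lex  "park"
[3,5] N\S  <B  k=4
[0,5] N  >  k=3
[5,6] (S\N)/N  lex  "song"
[6,7] N  lex  "near"
[5,7] S\N  >  k=6
[0,7] S  <  k=5

[0,7] S   <
  [0,5] N   >
    [0,3] N/(N\S)   <
      [0,2] PP   <
        [0,1] "city" : S
        [1,2] "map" : PP\S
      [2,3] "with" : (N/(N\S))\PP
    [3,5] N\S   <B
      [3,4] "found" : N\S
      [4,5] "park" : N\N
  [5,7] S\N   >
    [5,6] "song" : (S\N)/N
    [6,7] "near" : N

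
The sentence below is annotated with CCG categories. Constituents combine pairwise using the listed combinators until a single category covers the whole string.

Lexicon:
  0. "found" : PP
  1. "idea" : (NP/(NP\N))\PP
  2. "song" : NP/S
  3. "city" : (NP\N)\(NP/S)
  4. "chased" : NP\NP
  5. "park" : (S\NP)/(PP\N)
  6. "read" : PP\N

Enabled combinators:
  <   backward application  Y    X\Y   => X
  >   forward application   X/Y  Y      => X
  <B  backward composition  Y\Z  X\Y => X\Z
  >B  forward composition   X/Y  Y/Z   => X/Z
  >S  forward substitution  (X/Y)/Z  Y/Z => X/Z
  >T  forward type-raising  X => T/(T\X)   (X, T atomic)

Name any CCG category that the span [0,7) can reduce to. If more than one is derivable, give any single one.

S

[0,7] S   <
  [0,4] NP   >
    [0,2] NP/(NP\N)   <
      [0,1] "found" : PP
      [1,2] "idea" : (NP/(NP\N))\PP
    [2,4] NP\N   <
      [2,3] "song" : NP/S
      [3,4] "city" : (NP\N)\(NP/S)
  [4,7] S\NP   <B
    [4,5] "chased" : NP\NP
    [5,7] S\NP   >
      [5,6] "park" : (S\NP)/(PP\N)
      [6,7] "read" : PP\N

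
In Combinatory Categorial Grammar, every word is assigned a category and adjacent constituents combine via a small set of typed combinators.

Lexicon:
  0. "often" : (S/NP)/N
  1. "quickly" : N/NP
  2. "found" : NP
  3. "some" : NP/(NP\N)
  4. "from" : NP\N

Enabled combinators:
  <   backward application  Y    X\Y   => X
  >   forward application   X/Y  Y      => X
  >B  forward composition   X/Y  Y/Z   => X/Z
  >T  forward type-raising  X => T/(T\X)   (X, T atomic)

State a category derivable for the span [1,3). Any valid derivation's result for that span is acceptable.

N

[0,5] S   >
  [0,3] S/NP   >
    [0,1] "often" : (S/NP)/N
    [1,3] N   >
      [1,2] "quickly" : N/NP
      [2,3] "found" : NP
  [3,5] NP   >
    [3,4] "some" : NP/(NP\N)
    [4,5] "from" : NP\N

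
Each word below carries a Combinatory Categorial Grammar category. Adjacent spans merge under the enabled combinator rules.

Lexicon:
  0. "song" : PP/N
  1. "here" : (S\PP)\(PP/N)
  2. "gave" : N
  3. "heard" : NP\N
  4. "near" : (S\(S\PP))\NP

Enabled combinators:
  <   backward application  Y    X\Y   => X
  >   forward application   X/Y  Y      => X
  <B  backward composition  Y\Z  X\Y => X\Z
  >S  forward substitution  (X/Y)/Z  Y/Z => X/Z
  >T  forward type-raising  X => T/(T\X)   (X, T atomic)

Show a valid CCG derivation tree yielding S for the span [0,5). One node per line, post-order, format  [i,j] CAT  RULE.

[0,1] PP/N  lex  "song"
[1,2] (S\PP)\(PP/N)  lex  "here"
[0,2] S\PP  <  k=1
[2,3] N  lex  "gave"
[3,4] NP\N  lex  "heard"
[2,4] NP  <  k=3
[4,5] (S\(S\PP))\NP  lex  "near"
[2,5] S\(S\PP)  <  k=4
[0,5] S  <  k=2

[0,5] S   <
  [0,2] S\PP   <
    [0,1] "song" : PP/N
    [1,2] "here" : (S\PP)\(PP/N)
  [2,5] S\(S\PP)   <
    [2,4] NP   <
      [2,3] "gave" : N
      [3,4] "heard" : NP\N
    [4,5] "near" : (S\(S\PP))\NP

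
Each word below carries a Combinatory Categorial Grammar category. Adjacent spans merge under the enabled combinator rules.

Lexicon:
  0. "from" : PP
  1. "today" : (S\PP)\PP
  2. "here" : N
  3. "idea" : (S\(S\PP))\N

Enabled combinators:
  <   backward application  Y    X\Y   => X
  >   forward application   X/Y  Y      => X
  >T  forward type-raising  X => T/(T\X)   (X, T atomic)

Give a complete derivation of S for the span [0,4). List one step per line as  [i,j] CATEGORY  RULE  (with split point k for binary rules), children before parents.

[0,4] S   <
  [0,2] S\PP   <
    [0,1] "from" : PP
    [1,2] "today" : (S\PP)\PP
  [2,4] S\(S\PP)   <
    [2,3] "here" : N
    [3,4] "idea" : (S\(S\PP))\N

[0,1] PP  lex  "from"
[1,2] (S\PP)\PP  lex  "today"
[0,2] S\PP  <  k=1
[2,3] N  lex  "here"
[3,4] (S\(S\PP))\N  lex  "idea"
[2,4] S\(S\PP)  <  k=3
[0,4] S  <  k=2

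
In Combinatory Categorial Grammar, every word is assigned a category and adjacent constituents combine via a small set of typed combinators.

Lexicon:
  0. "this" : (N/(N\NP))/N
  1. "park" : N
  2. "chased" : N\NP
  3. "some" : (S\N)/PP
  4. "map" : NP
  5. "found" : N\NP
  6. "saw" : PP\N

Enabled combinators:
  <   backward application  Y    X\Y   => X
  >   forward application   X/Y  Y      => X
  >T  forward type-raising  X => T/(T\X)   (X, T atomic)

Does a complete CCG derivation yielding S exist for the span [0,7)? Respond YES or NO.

YES

[0,7] S   <
  [0,3] N   >
    [0,2] N/(N\NP)   >
      [0,1] "this" : (N/(N\NP))/N
      [1,2] "park" : N
    [2,3] "chased" : N\NP
  [3,7] S\N   >
    [3,4] "some" : (S\N)/PP
    [4,7] PP   <
      [4,6] N   >
        [4,5] N/(N\NP)   >T
          [4,5] "map" : NP
        [5,6] "found" : N\NP
      [6,7] "saw" : PP\N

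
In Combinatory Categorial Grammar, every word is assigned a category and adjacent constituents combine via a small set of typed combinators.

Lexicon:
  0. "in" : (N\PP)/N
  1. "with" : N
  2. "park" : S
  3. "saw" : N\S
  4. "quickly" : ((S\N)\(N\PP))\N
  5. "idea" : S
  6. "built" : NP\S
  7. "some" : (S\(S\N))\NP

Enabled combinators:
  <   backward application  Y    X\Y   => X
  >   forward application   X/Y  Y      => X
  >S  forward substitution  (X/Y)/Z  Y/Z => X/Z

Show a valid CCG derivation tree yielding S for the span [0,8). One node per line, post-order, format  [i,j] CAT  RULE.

[0,8] S   <
  [0,5] S\N   <
    [0,2] N\PP   >
      [0,1] "in" : (N\PP)/N
      [1,2] "with" : N
    [2,5] (S\N)\(N\PP)   <
      [2,4] N   <
        [2,3] "park" : S
        [3,4] "saw" : N\S
      [4,5] "quickly" : ((S\N)\(N\PP))\N
  [5,8] S\(S\N)   <
    [5,7] NP   <
      [5,6] "idea" : S
      [6,7] "built" : NP\S
    [7,8] "some" : (S\(S\N))\NP

[0,1] (N\PP)/N  lex  "in"
[1,2] N  lex  "with"
[0,2] N\PP  >  k=1
[2,3] S  lex  "park"
[3,4] N\S  lex  "saw"
[2,4] N  <  k=3
[4,5] ((S\N)\(N\PP))\N  lex  "quickly"
[2,5] (S\N)\(N\PP)  <  k=4
[0,5] S\N  <  k=2
[5,6] S  lex  "idea"
[6,7] NP\S  lex  "built"
[5,7] NP  <  k=6
[7,8] (S\(S\N))\NP  lex  "some"
[5,8] S\(S\N)  <  k=7
[0,8] S  <  k=5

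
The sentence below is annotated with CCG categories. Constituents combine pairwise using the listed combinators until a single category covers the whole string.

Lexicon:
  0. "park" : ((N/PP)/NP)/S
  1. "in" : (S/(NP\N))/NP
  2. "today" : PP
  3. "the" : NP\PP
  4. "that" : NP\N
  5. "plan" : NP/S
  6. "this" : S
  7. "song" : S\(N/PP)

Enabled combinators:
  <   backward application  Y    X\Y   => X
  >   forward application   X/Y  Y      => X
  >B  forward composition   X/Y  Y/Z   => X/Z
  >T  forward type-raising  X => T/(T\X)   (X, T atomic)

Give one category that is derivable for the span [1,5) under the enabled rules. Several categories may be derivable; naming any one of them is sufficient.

[0,8] S   <
  [0,7] N/PP   >
    [0,5] (N/PP)/NP   >
      [0,1] "park" : ((N/PP)/NP)/S
      [1,5] S   >
        [1,4] S/(NP\N)   >
          [1,2] "in" : (S/(NP\N))/NP
          [2,4] NP   <
            [2,3] "today" : PP
            [3,4] "the" : NP\PP
        [4,5] "that" : NP\N
    [5,7] NP   >
      [5,6] "plan" : NP/S
      [6,7] "this" : S
  [7,8] "song" : S\(N/PP)

S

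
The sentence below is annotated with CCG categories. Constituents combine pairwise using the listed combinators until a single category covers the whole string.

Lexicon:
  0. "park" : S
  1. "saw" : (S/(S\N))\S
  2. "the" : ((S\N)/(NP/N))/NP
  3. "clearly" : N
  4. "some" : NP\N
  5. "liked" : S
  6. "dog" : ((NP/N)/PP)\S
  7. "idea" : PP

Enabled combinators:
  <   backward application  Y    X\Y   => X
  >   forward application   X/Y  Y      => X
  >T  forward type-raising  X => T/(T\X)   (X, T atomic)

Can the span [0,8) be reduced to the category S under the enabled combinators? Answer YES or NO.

YES

[0,8] S   >
  [0,2] S/(S\N)   <
    [0,1] "park" : S
    [1,2] "saw" : (S/(S\N))\S
  [2,8] S\N   >
    [2,5] (S\N)/(NP/N)   >
      [2,3] "the" : ((S\N)/(NP/N))/NP
      [3,5] NP   >
        [3,4] NP/(NP\N)   >T
          [3,4] "clearly" : N
        [4,5] "some" : NP\N
    [5,8] NP/N   >
      [5,7] (NP/N)/PP   <
        [5,6] "liked" : S
        [6,7] "dog" : ((NP/N)/PP)\S
      [7,8] "idea" : PP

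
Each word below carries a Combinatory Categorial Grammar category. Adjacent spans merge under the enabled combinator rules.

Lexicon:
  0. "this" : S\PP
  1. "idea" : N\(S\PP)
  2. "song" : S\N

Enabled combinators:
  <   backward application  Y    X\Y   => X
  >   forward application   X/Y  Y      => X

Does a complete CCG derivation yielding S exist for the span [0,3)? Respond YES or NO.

YES

[0,3] S   <
  [0,2] N   <
    [0,1] "this" : S\PP
    [1,2] "idea" : N\(S\PP)
  [2,3] "song" : S\N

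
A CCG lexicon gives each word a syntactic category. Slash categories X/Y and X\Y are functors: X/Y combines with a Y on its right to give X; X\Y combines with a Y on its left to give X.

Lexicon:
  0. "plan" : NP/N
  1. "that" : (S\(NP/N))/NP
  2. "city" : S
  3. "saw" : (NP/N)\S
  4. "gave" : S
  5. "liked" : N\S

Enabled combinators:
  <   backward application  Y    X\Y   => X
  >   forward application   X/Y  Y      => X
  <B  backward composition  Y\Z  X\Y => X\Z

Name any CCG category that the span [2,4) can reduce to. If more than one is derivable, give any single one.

[0,6] S   <
  [0,1] "plan" : NP/N
  [1,6] S\(NP/N)   >
    [1,2] "that" : (S\(NP/N))/NP
    [2,6] NP   >
      [2,4] NP/N   <
        [2,3] "city" : S
        [3,4] "saw" : (NP/N)\S
      [4,6] N   <
        [4,5] "gave" : S
        [5,6] "liked" : N\S

NP/N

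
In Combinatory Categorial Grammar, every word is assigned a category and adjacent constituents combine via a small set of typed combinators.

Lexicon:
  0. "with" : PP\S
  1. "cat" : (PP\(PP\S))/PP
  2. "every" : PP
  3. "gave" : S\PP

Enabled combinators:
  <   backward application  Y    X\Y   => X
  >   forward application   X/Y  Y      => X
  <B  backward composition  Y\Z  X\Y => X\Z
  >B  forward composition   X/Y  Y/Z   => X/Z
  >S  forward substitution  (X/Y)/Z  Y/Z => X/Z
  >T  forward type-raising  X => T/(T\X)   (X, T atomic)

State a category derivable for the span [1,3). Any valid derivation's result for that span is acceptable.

[0,4] S   <
  [0,3] PP   <
    [0,1] "with" : PP\S
    [1,3] PP\(PP\S)   >
      [1,2] "cat" : (PP\(PP\S))/PP
      [2,3] "every" : PP
  [3,4] "gave" : S\PP

PP\(PP\S)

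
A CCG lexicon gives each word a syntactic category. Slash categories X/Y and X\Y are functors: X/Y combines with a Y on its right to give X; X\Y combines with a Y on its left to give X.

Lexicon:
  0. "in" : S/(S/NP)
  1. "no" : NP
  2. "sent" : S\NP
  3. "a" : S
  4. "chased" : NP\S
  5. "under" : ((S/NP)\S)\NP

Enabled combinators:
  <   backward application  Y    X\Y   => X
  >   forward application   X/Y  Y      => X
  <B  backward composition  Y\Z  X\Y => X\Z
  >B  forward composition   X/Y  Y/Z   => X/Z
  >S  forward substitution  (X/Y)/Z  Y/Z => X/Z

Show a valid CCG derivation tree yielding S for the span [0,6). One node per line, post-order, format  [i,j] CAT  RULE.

[0,1] S/(S/NP)  lex  "in"
[1,2] NP  lex  "no"
[2,3] S\NP  lex  "sent"
[1,3] S  <  k=2
[3,4] S  lex  "a"
[4,5] NP\S  lex  "chased"
[3,5] NP  <  k=4
[5,6] ((S/NP)\S)\NP  lex  "under"
[3,6] (S/NP)\S  <  k=5
[1,6] S/NP  <  k=3
[0,6] S  >  k=1

[0,6] S   >
  [0,1] "in" : S/(S/NP)
  [1,6] S/NP   <
    [1,3] S   <
      [1,2] "no" : NP
      [2,3] "sent" : S\NP
    [3,6] (S/NP)\S   <
      [3,5] NP   <
        [3,4] "a" : S
        [4,5] "chased" : NP\S
      [5,6] "under" : ((S/NP)\S)\NP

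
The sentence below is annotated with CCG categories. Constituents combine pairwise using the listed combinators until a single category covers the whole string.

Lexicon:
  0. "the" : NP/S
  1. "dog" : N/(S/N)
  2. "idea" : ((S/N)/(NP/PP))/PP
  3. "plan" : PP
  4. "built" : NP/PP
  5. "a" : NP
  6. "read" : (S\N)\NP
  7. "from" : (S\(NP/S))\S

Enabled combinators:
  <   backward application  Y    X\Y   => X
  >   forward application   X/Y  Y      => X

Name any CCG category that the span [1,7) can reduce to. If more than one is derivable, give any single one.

[0,8] S   <
  [0,1] "the" : NP/S
  [1,8] S\(NP/S)   <
    [1,7] S   <
      [1,5] N   >
        [1,2] "dog" : N/(S/N)
        [2,5] S/N   >
          [2,4] (S/N)/(NP/PP)   >
            [2,3] "idea" : ((S/N)/(NP/PP))/PP
            [3,4] "plan" : PP
          [4,5] "built" : NP/PP
      [5,7] S\N   <
        [5,6] "a" : NP
        [6,7] "read" : (S\N)\NP
    [7,8] "from" : (S\(NP/S))\S

S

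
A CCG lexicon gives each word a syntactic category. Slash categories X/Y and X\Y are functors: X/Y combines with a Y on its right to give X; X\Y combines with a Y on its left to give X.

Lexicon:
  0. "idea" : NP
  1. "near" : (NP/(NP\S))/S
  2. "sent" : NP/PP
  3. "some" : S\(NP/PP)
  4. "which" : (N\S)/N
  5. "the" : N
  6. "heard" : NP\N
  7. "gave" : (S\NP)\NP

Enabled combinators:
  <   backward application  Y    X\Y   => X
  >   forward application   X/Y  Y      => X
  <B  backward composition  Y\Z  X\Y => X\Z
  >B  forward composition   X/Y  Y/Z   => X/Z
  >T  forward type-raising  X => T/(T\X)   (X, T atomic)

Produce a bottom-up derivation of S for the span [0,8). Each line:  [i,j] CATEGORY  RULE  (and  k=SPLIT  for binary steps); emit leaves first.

[0,1] NP  lex  "idea"
[1,2] (NP/(NP\S))/S  lex  "near"
[2,3] NP/PP  lex  "sent"
[3,4] S\(NP/PP)  lex  "some"
[2,4] S  <  k=3
[1,4] NP/(NP\S)  >  k=2
[4,5] (N\S)/N  lex  "which"
[5,6] N  lex  "the"
[4,6] N\S  >  k=5
[6,7] NP\N  lex  "heard"
[4,7] NP\S  <B  k=6
[1,7] NP  >  k=4
[7,8] (S\NP)\NP  lex  "gave"
[1,8] S\NP  <  k=7
[0,8] S  <  k=1

[0,8] S   <
  [0,1] "idea" : NP
  [1,8] S\NP   <
    [1,7] NP   >
      [1,4] NP/(NP\S)   >
        [1,2] "near" : (NP/(NP\S))/S
        [2,4] S   <
          [2,3] "sent" : NP/PP
          [3,4] "some" : S\(NP/PP)
      [4,7] NP\S   <B
        [4,6] N\S   >
          [4,5] "which" : (N\S)/N
          [5,6] "the" : N
        [6,7] "heard" : NP\N
    [7,8] "gave" : (S\NP)\NP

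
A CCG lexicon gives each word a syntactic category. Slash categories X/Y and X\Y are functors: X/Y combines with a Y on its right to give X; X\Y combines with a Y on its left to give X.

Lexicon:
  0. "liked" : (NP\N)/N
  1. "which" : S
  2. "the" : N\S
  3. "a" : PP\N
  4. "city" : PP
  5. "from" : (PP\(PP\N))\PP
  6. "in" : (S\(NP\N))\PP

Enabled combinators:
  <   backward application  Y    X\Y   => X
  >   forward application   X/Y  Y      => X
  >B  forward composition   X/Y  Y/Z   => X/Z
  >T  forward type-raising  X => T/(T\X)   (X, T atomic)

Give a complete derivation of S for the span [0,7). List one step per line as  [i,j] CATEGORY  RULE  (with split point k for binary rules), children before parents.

[0,1] (NP\N)/N  lex  "liked"
[1,2] S  lex  "which"
[2,3] N\S  lex  "the"
[1,3] N  <  k=2
[0,3] NP\N  >  k=1
[3,4] PP\N  lex  "a"
[4,5] PP  lex  "city"
[5,6] (PP\(PP\N))\PP  lex  "from"
[4,6] PP\(PP\N)  <  k=5
[3,6] PP  <  k=4
[6,7] (S\(NP\N))\PP  lex  "in"
[3,7] S\(NP\N)  <  k=6
[0,7] S  <  k=3

[0,7] S   <
  [0,3] NP\N   >
    [0,1] "liked" : (NP\N)/N
    [1,3] N   <
      [1,2] "which" : S
      [2,3] "the" : N\S
  [3,7] S\(NP\N)   <
    [3,6] PP   <
      [3,4] "a" : PP\N
      [4,6] PP\(PP\N)   <
        [4,5] "city" : PP
        [5,6] "from" : (PP\(PP\N))\PP
    [6,7] "in" : (S\(NP\N))\PP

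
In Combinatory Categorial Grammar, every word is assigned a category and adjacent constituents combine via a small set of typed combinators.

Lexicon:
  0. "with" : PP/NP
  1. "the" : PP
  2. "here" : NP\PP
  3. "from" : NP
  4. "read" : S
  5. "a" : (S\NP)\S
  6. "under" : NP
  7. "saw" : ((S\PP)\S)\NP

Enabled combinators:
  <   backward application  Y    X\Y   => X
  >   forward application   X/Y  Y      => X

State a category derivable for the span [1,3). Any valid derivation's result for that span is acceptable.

NP

[0,8] S   <
  [0,3] PP   >
    [0,1] "with" : PP/NP
    [1,3] NP   <
      [1,2] "the" : PP
      [2,3] "here" : NP\PP
  [3,8] S\PP   <
    [3,6] S   <
      [3,4] "from" : NP
      [4,6] S\NP   <
        [4,5] "read" : S
        [5,6] "a" : (S\NP)\S
    [6,8] (S\PP)\S   <
      [6,7] "under" : NP
      [7,8] "saw" : ((S\PP)\S)\NP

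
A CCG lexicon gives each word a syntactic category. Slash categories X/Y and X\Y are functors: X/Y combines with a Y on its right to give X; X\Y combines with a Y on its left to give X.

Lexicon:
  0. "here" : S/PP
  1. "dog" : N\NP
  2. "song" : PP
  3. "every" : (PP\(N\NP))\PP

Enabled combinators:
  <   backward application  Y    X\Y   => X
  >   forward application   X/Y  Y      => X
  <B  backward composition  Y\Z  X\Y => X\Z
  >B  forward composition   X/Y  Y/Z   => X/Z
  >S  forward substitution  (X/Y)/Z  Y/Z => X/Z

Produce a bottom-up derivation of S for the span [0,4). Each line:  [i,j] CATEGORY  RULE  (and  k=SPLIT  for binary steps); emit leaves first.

[0,1] S/PP  lex  "here"
[1,2] N\NP  lex  "dog"
[2,3] PP  lex  "song"
[3,4] (PP\(N\NP))\PP  lex  "every"
[2,4] PP\(N\NP)  <  k=3
[1,4] PP  <  k=2
[0,4] S  >  k=1

[0,4] S   >
  [0,1] "here" : S/PP
  [1,4] PP   <
    [1,2] "dog" : N\NP
    [2,4] PP\(N\NP)   <
      [2,3] "song" : PP
      [3,4] "every" : (PP\(N\NP))\PP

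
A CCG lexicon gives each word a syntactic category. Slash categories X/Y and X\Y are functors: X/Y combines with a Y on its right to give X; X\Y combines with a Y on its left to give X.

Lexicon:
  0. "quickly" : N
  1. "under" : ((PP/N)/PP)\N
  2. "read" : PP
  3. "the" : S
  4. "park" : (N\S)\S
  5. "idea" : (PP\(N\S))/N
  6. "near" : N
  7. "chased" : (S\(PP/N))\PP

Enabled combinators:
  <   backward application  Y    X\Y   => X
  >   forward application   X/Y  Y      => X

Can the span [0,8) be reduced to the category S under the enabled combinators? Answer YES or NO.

YES

[0,8] S   <
  [0,3] PP/N   >
    [0,2] (PP/N)/PP   <
      [0,1] "quickly" : N
      [1,2] "under" : ((PP/N)/PP)\N
    [2,3] "read" : PP
  [3,8] S\(PP/N)   <
    [3,7] PP   <
      [3,5] N\S   <
        [3,4] "the" : S
        [4,5] "park" : (N\S)\S
      [5,7] PP\(N\S)   >
        [5,6] "idea" : (PP\(N\S))/N
        [6,7] "near" : N
    [7,8] "chased" : (S\(PP/N))\PP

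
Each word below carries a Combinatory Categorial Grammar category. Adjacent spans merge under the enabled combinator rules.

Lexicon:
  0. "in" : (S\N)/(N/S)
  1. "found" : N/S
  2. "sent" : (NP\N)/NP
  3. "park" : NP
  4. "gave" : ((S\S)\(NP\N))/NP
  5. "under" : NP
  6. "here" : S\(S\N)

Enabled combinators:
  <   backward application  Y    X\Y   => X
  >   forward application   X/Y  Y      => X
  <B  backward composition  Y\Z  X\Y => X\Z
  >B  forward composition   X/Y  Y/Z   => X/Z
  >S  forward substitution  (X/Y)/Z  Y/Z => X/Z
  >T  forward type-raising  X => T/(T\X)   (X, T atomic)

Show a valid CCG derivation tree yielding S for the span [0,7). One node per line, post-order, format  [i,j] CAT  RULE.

[0,1] (S\N)/(N/S)  lex  "in"
[1,2] N/S  lex  "found"
[0,2] S\N  >  k=1
[2,3] (NP\N)/NP  lex  "sent"
[3,4] NP  lex  "park"
[2,4] NP\N  >  k=3
[4,5] ((S\S)\(NP\N))/NP  lex  "gave"
[5,6] NP  lex  "under"
[4,6] (S\S)\(NP\N)  >  k=5
[2,6] S\S  <  k=4
[0,6] S\N  <B  k=2
[6,7] S\(S\N)  lex  "here"
[0,7] S  <  k=6

[0,7] S   <
  [0,6] S\N   <B
    [0,2] S\N   >
      [0,1] "in" : (S\N)/(N/S)
      [1,2] "found" : N/S
    [2,6] S\S   <
      [2,4] NP\N   >
        [2,3] "sent" : (NP\N)/NP
        [3,4] "park" : NP
      [4,6] (S\S)\(NP\N)   >
        [4,5] "gave" : ((S\S)\(NP\N))/NP
        [5,6] "under" : NP
  [6,7] "here" : S\(S\N)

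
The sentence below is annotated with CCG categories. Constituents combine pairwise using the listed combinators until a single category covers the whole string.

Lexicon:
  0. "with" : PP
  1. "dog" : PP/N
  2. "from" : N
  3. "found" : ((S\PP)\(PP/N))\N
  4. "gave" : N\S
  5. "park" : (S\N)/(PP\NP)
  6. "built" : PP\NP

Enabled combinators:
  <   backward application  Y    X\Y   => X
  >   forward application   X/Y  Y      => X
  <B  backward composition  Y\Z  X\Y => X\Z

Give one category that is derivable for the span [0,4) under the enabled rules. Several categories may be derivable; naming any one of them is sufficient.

[0,7] S   <
  [0,5] N   <
    [0,4] S   <
      [0,1] "with" : PP
      [1,4] S\PP   <
        [1,2] "dog" : PP/N
        [2,4] (S\PP)\(PP/N)   <
          [2,3] "from" : N
          [3,4] "found" : ((S\PP)\(PP/N))\N
    [4,5] "gave" : N\S
  [5,7] S\N   >
    [5,6] "park" : (S\N)/(PP\NP)
    [6,7] "built" : PP\NP

S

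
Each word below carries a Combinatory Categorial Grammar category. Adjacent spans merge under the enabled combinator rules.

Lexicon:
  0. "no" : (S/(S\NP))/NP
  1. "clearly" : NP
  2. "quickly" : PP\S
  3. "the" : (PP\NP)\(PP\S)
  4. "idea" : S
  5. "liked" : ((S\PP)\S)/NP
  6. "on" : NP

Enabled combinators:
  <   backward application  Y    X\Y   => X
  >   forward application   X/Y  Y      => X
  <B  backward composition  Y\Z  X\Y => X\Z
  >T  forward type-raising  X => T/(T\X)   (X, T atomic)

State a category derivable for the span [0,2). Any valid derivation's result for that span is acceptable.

[0,7] S   >
  [0,2] S/(S\NP)   >
    [0,1] "no" : (S/(S\NP))/NP
    [1,2] "clearly" : NP
  [2,7] S\NP   <B
    [2,4] PP\NP   <
      [2,3] "quickly" : PP\S
      [3,4] "the" : (PP\NP)\(PP\S)
    [4,7] S\PP   <
      [4,5] "idea" : S
      [5,7] (S\PP)\S   >
        [5,6] "liked" : ((S\PP)\S)/NP
        [6,7] "on" : NP

S/(S\NP)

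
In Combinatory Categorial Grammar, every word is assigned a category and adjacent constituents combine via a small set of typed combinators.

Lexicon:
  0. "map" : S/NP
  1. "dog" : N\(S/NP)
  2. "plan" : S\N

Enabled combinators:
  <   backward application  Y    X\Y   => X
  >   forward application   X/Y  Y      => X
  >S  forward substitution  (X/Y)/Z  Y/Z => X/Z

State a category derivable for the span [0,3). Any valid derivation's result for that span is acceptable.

S

[0,3] S   <
  [0,2] N   <
    [0,1] "map" : S/NP
    [1,2] "dog" : N\(S/NP)
  [2,3] "plan" : S\N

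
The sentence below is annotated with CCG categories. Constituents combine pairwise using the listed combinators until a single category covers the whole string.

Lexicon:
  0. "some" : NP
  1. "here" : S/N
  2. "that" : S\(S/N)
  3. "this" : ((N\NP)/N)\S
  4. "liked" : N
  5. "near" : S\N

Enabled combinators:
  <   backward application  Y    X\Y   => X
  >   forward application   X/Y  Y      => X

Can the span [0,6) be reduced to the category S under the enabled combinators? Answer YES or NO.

[0,6] S   <
  [0,5] N   <
    [0,1] "some" : NP
    [1,5] N\NP   >
      [1,4] (N\NP)/N   <
        [1,3] S   <
          [1,2] "here" : S/N
          [2,3] "that" : S\(S/N)
        [3,4] "this" : ((N\NP)/N)\S
      [4,5] "liked" : N
  [5,6] "near" : S\N

YES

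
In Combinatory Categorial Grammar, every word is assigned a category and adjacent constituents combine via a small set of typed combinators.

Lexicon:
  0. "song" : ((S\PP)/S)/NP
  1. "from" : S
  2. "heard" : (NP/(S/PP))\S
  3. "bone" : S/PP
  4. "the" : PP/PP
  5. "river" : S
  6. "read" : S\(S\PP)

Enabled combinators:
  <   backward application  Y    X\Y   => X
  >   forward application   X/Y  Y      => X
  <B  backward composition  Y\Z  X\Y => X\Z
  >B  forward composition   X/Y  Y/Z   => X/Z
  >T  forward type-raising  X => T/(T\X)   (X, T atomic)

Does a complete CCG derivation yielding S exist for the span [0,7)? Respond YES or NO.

YES

[0,7] S   <
  [0,6] S\PP   >
    [0,5] (S\PP)/S   >
      [0,1] "song" : ((S\PP)/S)/NP
      [1,5] NP   >
        [1,3] NP/(S/PP)   <
          [1,2] "from" : S
          [2,3] "heard" : (NP/(S/PP))\S
        [3,5] S/PP   >B
          [3,4] "bone" : S/PP
          [4,5] "the" : PP/PP
    [5,6] "river" : S
  [6,7] "read" : S\(S\PP)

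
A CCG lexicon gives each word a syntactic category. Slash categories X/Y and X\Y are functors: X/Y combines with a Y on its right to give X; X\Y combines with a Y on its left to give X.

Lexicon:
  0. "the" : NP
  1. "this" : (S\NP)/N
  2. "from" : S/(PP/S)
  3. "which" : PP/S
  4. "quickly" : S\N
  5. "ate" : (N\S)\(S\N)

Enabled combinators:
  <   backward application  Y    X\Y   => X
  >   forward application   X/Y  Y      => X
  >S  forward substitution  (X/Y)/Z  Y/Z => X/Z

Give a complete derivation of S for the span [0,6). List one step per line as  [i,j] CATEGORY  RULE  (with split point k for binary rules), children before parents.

[0,6] S   <
  [0,1] "the" : NP
  [1,6] S\NP   >
    [1,2] "this" : (S\NP)/N
    [2,6] N   <
      [2,4] S   >
        [2,3] "from" : S/(PP/S)
        [3,4] "which" : PP/S
      [4,6] N\S   <
        [4,5] "quickly" : S\N
        [5,6] "ate" : (N\S)\(S\N)

[0,1] NP  lex  "the"
[1,2] (S\NP)/N  lex  "this"
[2,3] S/(PP/S)  lex  "from"
[3,4] PP/S  lex  "which"
[2,4] S  >  k=3
[4,5] S\N  lex  "quickly"
[5,6] (N\S)\(S\N)  lex  "ate"
[4,6] N\S  <  k=5
[2,6] N  <  k=4
[1,6] S\NP  >  k=2
[0,6] S  <  k=1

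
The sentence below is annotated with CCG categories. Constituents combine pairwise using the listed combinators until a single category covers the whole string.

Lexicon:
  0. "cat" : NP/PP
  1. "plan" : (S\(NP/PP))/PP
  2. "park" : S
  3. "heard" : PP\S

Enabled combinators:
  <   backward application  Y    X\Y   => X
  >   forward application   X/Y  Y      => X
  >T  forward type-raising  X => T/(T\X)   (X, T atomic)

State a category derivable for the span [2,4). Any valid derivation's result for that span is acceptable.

PP

[0,4] S   <
  [0,1] "cat" : NP/PP
  [1,4] S\(NP/PP)   >
    [1,2] "plan" : (S\(NP/PP))/PP
    [2,4] PP   <
      [2,3] "park" : S
      [3,4] "heard" : PP\S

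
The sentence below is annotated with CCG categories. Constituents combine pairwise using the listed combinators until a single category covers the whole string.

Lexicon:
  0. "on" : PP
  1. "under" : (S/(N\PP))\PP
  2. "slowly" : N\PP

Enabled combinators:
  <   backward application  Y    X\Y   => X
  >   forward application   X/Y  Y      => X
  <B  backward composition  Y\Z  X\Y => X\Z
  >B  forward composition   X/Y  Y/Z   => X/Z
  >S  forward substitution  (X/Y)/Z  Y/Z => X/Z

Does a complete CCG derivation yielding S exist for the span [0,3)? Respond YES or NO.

[0,3] S   >
  [0,2] S/(N\PP)   <
    [0,1] "on" : PP
    [1,2] "under" : (S/(N\PP))\PP
  [2,3] "slowly" : N\PP

YES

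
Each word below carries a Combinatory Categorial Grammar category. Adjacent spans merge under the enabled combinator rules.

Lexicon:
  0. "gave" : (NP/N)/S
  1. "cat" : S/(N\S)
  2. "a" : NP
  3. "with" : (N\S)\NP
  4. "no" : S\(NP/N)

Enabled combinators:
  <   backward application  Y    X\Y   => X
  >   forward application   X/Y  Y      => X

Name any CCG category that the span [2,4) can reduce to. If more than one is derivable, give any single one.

[0,5] S   <
  [0,4] NP/N   >
    [0,1] "gave" : (NP/N)/S
    [1,4] S   >
      [1,2] "cat" : S/(N\S)
      [2,4] N\S   <
        [2,3] "a" : NP
        [3,4] "with" : (N\S)\NP
  [4,5] "no" : S\(NP/N)

N\S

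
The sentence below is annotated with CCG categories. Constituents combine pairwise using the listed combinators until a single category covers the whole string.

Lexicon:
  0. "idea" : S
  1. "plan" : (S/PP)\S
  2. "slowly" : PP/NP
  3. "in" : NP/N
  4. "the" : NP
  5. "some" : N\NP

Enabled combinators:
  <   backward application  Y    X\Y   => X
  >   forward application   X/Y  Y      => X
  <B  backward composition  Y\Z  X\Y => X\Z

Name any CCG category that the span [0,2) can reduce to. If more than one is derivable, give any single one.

[0,6] S   >
  [0,2] S/PP   <
    [0,1] "idea" : S
    [1,2] "plan" : (S/PP)\S
  [2,6] PP   >
    [2,3] "slowly" : PP/NP
    [3,6] NP   >
      [3,4] "in" : NP/N
      [4,6] N   <
        [4,5] "the" : NP
        [5,6] "some" : N\NP

S/PP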